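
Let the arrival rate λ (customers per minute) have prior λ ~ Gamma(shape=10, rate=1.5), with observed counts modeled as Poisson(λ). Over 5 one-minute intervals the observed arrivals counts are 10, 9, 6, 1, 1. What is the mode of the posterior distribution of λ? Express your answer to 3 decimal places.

λ̂_MAP = 5.538

Σxᵢ = 10+9+6+1+1 = 27, with n = 5.
Posterior ∝ λ^9e^(−1.5λ) · λ^27e^(−5λ) = λ^36e^(−6.5λ), i.e. Gamma(shape=37, rate=6.5).
The mode of a Gamma(a, b) with a ≥ 1 (shape–rate) is (a−1)/b = 36/6.5 ≈ 5.538.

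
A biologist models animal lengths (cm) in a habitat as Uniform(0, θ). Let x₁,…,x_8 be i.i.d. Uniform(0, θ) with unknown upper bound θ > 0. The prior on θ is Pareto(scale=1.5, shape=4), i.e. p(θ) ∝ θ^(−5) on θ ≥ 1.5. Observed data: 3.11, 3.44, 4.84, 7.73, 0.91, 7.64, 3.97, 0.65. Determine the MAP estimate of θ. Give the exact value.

θ̂_MAP = 7.73

The Uniform(0, θ) likelihood is θ^(−n) for θ ≥ max(xᵢ), zero otherwise. Here max(xᵢ) = 7.73.
Posterior ∝ θ^(−5) · θ^(−8) = θ^(−13) on θ ≥ max(1.5, 7.73) = 7.73.
This density is strictly decreasing in θ, so the posterior mode lies at the lower boundary of the support.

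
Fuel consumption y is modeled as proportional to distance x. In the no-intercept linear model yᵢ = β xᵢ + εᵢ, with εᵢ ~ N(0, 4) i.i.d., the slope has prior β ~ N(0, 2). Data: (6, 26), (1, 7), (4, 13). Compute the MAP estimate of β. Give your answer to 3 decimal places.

log p(β | y) = −Σ(yᵢ − βxᵢ)²/(2·4) − β²/(2·2) + const.
Setting the derivative to zero: Σxᵢ(yᵢ − βxᵢ)/4 − β/2 = 0, so β = Σxᵢyᵢ / (Σxᵢ² + σ²/τ²).
Σxᵢyᵢ = 6·26 + 1·7 + 4·13 = 215; Σxᵢ² = 53; σ²/τ² = 2.
β̂_MAP = 215 / (53 + 2) = 215/55 ≈ 3.909.

β̂_MAP = 3.909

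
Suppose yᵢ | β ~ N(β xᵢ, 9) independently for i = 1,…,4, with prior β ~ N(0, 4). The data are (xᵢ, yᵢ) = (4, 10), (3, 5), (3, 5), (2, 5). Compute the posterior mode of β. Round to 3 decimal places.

log p(β | y) = −Σ(yᵢ − βxᵢ)²/(2·9) − β²/(2·4) + const.
Setting the derivative to zero: Σxᵢ(yᵢ − βxᵢ)/9 − β/4 = 0, so β = Σxᵢyᵢ / (Σxᵢ² + σ²/τ²).
Σxᵢyᵢ = 4·10 + 3·5 + 3·5 + 2·5 = 80; Σxᵢ² = 38; σ²/τ² = 2.25.
β̂_MAP = 80 / (38 + 2.25) = 80/40.25 ≈ 1.988.

β̂_MAP = 1.988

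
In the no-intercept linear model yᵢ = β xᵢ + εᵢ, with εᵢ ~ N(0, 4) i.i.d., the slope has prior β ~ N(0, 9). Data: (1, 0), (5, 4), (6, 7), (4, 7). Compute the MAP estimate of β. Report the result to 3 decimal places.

β̂_MAP = 1.147

log p(β | y) = −Σ(yᵢ − βxᵢ)²/(2·4) − β²/(2·9) + const.
Setting the derivative to zero: Σxᵢ(yᵢ − βxᵢ)/4 − β/9 = 0, so β = Σxᵢyᵢ / (Σxᵢ² + σ²/τ²).
Σxᵢyᵢ = 1·0 + 5·4 + 6·7 + 4·7 = 90; Σxᵢ² = 78; σ²/τ² = 4/9.
β̂_MAP = 90 / (78 + 4/9) = 90/(706/9) = 405/353 ≈ 1.147.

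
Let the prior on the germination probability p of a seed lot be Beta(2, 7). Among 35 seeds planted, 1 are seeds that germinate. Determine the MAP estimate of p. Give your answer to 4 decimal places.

p̂_MAP = 0.0476

Prior: Beta(2, 7).
Data: 1 success in 35 trials. The binomial likelihood contributes p(1−p)^34, so the posterior is Beta(2+1, 7+34) = Beta(3, 41).
For Beta(a, b) with a, b > 1 the mode is (a−1)/(a+b−2) = 2/42 ≈ 0.0476.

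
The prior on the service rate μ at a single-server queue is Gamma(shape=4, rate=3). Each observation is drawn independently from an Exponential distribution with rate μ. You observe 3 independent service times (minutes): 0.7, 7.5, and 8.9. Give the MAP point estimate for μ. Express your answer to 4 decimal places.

μ̂_MAP = 0.2985

The Exponential(rate=μ) likelihood is ∝ μ^n e^(−μΣtᵢ). Here n = 3 and Σtᵢ = 0.7 + 7.5 + 8.9 = 17.1.
Posterior ∝ μ^3e^(−3μ) · μ^3e^(−17.1μ) = μ^6e^(−20.1μ), i.e. Gamma(7, 20.1).
Mode = (a−1)/b = 6/20.1 ≈ 0.2985.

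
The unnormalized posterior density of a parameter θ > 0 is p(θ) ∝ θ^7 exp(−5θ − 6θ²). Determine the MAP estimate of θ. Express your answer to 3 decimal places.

θ̂_MAP = 0.583

ℓ'(θ) = 7/θ − 5 − 12θ. Setting this to zero and multiplying by θ: 12θ² + 5θ − 7 = 0.
θ = (−5 + √(5² + 4·12·7)) / (2·12) = (−5 + √361) / 24 = (−5 + 19)/24 = 7/12.
ℓ''(θ) = −7/θ² − 12 < 0, confirming a maximum.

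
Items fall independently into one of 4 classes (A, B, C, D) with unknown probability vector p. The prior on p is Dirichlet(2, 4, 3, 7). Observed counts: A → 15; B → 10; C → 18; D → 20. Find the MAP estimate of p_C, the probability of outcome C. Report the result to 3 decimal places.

MAP estimate of p_C = 0.267

The posterior is Dirichlet(αᵢ + nᵢ) = Dirichlet(17, 14, 21, 27).
For a Dirichlet(a₁,…,a_K) with all aᵢ > 1, the mode has j-th component (aⱼ − 1)/(Σaᵢ − K).
Here Σaᵢ = 79 and K = 4, so p_C = (21 − 1)/(79 − 4) = 20/75 ≈ 0.267.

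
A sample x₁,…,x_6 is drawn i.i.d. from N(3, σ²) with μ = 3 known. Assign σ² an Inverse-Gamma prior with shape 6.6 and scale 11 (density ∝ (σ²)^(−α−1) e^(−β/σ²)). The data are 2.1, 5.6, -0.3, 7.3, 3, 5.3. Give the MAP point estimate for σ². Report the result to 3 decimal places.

Sum of squared deviations about the known mean: SS = (2.1−3)² + (5.6−3)² + (-0.3−3)² + (7.3−3)² + (3−3)² + (5.3−3)² = 42.24.
The Normal likelihood contributes (σ²)^(−n/2) exp(−SS/(2σ²)), so the posterior is Inverse-Gamma(α + n/2, β + SS/2) = Inverse-Gamma(9.6, 32.12).
The mode of Inverse-Gamma(a, b) is b/(a+1) = 32.12/10.6 ≈ 3.030.

σ̂²_MAP = 3.030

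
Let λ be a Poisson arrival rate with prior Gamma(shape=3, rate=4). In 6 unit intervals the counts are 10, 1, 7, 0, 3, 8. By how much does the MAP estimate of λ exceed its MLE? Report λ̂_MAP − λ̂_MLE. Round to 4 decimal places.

Σxᵢ = 29. Posterior is Gamma(32, 10); MAP = (32−1)/10 = 31/10 ≈ 3.10000.
MLE = x̄ = 29/6 ≈ 4.83333.
Difference = 31/10 − 29/6 = -26/15 ≈ -1.7333.

MAP − MLE = -1.7333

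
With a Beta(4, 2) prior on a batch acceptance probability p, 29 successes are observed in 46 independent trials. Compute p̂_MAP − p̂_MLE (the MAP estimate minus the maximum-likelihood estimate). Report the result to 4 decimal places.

Posterior is Beta(33, 19); MAP = (33−1)/(52−2) = 32/50 ≈ 0.64000.
MLE ignores the prior: p̂_MLE = k/n = 29/46 ≈ 0.63043.
Difference = 32/50 − 29/46 = 11/1150 ≈ 0.0096.

MAP − MLE = 0.0096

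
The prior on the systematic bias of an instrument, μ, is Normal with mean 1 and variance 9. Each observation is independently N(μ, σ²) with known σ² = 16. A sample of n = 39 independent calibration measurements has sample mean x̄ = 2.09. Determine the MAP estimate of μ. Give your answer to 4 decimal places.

μ̂_MAP = 2.0425

n = 39, x̄ = 2.09.
For a Normal prior and Normal likelihood with known variance, the posterior is Normal; its mode equals its mean, the precision-weighted average.
Prior precision 1/σ₀² = 1/9; data precision n/σ² = 39/16 = 2.4375.
μ̂ = ((1/9)·1 + 2.4375·2.09) / (1/9 + 2.4375) = (74959/14400)/(367/144) = 74959/36700 ≈ 2.0425.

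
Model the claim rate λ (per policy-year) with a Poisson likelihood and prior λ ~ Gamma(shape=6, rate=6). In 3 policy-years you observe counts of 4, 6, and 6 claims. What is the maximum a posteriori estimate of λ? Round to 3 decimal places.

λ̂_MAP = 2.333

Σxᵢ = 4+6+6 = 16, with n = 3.
Posterior ∝ λ^5e^(−6λ) · λ^16e^(−3λ) = λ^21e^(−9λ), i.e. Gamma(shape=22, rate=9).
The mode of a Gamma(a, b) with a ≥ 1 (shape–rate) is (a−1)/b = 21/9 ≈ 2.333.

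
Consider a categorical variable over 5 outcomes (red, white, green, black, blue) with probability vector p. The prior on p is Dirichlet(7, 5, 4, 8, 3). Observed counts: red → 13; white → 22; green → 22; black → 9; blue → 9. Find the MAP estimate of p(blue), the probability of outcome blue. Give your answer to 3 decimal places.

The posterior is Dirichlet(αᵢ + nᵢ) = Dirichlet(20, 27, 26, 17, 12).
For a Dirichlet(a₁,…,a_K) with all aᵢ > 1, the mode has j-th component (aⱼ − 1)/(Σaᵢ − K).
Here Σaᵢ = 102 and K = 5, so p(blue) = (12 − 1)/(102 − 5) = 11/97 ≈ 0.113.

MAP estimate of p(blue) = 0.113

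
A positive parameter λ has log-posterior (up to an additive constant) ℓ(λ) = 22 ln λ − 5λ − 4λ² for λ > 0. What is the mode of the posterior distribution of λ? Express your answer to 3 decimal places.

λ̂_MAP = 1.375

ℓ'(λ) = 22/λ − 5 − 8λ. Setting this to zero and multiplying by λ: 8λ² + 5λ − 22 = 0.
λ = (−5 + √(5² + 4·8·22)) / (2·8) = (−5 + √729) / 16 = (−5 + 27)/16 = 11/8.
ℓ''(λ) = −22/λ² − 8 < 0, confirming a maximum.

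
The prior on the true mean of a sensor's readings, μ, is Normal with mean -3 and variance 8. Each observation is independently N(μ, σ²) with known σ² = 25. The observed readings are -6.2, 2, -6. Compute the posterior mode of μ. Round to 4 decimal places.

n = 3; x̄ = ((-6.2) + 2 + (-6))/3 = -10.2/3 = -3.4.
For a Normal prior and Normal likelihood with known variance, the posterior is Normal; its mode equals its mean, the precision-weighted average.
Prior precision 1/σ₀² = 1/8 = 0.125; data precision n/σ² = 3/25 = 0.12.
μ̂ = (0.125·(-3) + 0.12·(-3.4)) / (0.125 + 0.12) = (-0.783)/0.245 = -783/245 ≈ -3.1959.

μ̂_MAP = -3.1959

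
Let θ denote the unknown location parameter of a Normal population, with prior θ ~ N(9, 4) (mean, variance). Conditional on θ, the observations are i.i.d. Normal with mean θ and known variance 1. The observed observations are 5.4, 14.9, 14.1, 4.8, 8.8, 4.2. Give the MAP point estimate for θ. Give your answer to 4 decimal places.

θ̂_MAP = 8.7120

n = 6; x̄ = (5.4 + 14.9 + 14.1 + 4.8 + 8.8 + 4.2)/6 = 52.2/6 = 8.7.
For a Normal prior and Normal likelihood with known variance, the posterior is Normal; its mode equals its mean, the precision-weighted average.
Prior precision 1/σ₀² = 1/4 = 0.25; data precision n/σ² = 6/1 = 6.
θ̂ = (0.25·9 + 6·8.7) / (0.25 + 6) = 54.45/6.25 = 8.7120.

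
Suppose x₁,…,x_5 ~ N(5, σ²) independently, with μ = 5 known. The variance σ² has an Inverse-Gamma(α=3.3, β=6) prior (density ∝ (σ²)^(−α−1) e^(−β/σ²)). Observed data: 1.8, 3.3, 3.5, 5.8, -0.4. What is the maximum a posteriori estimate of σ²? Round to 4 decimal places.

Sum of squared deviations about the known mean: SS = (1.8−5)² + (3.3−5)² + (3.5−5)² + (5.8−5)² + (-0.4−5)² = 45.18.
The Normal likelihood contributes (σ²)^(−n/2) exp(−SS/(2σ²)), so the posterior is Inverse-Gamma(α + n/2, β + SS/2) = Inverse-Gamma(5.8, 28.59).
The mode of Inverse-Gamma(a, b) is b/(a+1) = 28.59/6.8 ≈ 4.2044.

σ̂²_MAP = 4.2044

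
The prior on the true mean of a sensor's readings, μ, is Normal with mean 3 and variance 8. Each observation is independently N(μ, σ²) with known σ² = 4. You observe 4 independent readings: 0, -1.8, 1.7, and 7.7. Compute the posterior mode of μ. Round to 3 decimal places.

n = 4; x̄ = (0 + (-1.8) + 1.7 + 7.7)/4 = 7.6/4 = 1.9.
For a Normal prior and Normal likelihood with known variance, the posterior is Normal; its mode equals its mean, the precision-weighted average.
Prior precision 1/σ₀² = 1/8 = 0.125; data precision n/σ² = 4/4 = 1.
μ̂ = (0.125·3 + 1·1.9) / (0.125 + 1) = 2.275/1.125 = 91/45 ≈ 2.022.

μ̂_MAP = 2.022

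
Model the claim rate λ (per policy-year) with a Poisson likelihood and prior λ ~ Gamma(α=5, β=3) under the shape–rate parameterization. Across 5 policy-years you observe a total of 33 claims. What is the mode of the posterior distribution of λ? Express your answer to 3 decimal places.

λ̂_MAP = 4.625

Σxᵢ = 33, n = 5.
Posterior ∝ λ^4e^(−3λ) · λ^33e^(−5λ) = λ^37e^(−8λ), i.e. Gamma(shape=38, rate=8).
The mode of a Gamma(a, b) with a ≥ 1 (shape–rate) is (a−1)/b = 37/8 ≈ 4.625.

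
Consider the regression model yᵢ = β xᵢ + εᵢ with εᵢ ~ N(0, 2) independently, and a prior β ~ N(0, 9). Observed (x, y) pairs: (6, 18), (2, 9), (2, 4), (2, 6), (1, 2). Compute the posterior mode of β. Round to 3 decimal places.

β̂_MAP = 3.007

log p(β | y) = −Σ(yᵢ − βxᵢ)²/(2·2) − β²/(2·9) + const.
Setting the derivative to zero: Σxᵢ(yᵢ − βxᵢ)/2 − β/9 = 0, so β = Σxᵢyᵢ / (Σxᵢ² + σ²/τ²).
Σxᵢyᵢ = 6·18 + 2·9 + 2·4 + 2·6 + 1·2 = 148; Σxᵢ² = 49; σ²/τ² = 2/9.
β̂_MAP = 148 / (49 + 2/9) = 148/(443/9) = 1332/443 ≈ 3.007.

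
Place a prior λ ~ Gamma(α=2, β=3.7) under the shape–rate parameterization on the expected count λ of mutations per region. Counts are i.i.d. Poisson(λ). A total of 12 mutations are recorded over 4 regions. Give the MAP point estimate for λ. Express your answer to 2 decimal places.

λ̂_MAP = 1.69

Σxᵢ = 12, n = 4.
Posterior ∝ λe^(−3.7λ) · λ^12e^(−4λ) = λ^13e^(−7.7λ), i.e. Gamma(shape=14, rate=7.7).
The mode of a Gamma(a, b) with a ≥ 1 (shape–rate) is (a−1)/b = 13/7.7 ≈ 1.69.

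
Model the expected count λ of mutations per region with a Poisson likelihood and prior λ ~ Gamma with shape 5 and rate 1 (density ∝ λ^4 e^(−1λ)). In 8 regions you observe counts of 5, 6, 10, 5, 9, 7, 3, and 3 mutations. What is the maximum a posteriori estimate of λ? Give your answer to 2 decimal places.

Σxᵢ = 5+6+10+5+9+7+3+3 = 48, with n = 8.
Posterior ∝ λ^4e^(−1λ) · λ^48e^(−8λ) = λ^52e^(−9λ), i.e. Gamma(shape=53, rate=9).
The mode of a Gamma(a, b) with a ≥ 1 (shape–rate) is (a−1)/b = 52/9 ≈ 5.78.

λ̂_MAP = 5.78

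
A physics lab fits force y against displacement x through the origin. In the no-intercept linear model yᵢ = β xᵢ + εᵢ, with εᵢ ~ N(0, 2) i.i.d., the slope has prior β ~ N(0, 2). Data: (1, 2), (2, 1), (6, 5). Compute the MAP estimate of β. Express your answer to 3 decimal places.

β̂_MAP = 0.810

log p(β | y) = −Σ(yᵢ − βxᵢ)²/(2·2) − β²/(2·2) + const.
Setting the derivative to zero: Σxᵢ(yᵢ − βxᵢ)/2 − β/2 = 0, so β = Σxᵢyᵢ / (Σxᵢ² + σ²/τ²).
Σxᵢyᵢ = 1·2 + 2·1 + 6·5 = 34; Σxᵢ² = 41; σ²/τ² = 1.
β̂_MAP = 34 / (41 + 1) = 34/42 ≈ 0.810.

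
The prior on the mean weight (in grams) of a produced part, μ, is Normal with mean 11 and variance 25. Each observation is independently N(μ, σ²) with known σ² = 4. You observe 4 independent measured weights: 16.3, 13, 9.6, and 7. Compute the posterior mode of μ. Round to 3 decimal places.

n = 4; x̄ = (16.3 + 13 + 9.6 + 7)/4 = 45.9/4 = 11.475.
For a Normal prior and Normal likelihood with known variance, the posterior is Normal; its mode equals its mean, the precision-weighted average.
Prior precision 1/σ₀² = 1/25 = 0.04; data precision n/σ² = 4/4 = 1.
μ̂ = (0.04·11 + 1·11.475) / (0.04 + 1) = 11.915/1.04 = 2383/208 ≈ 11.457.

μ̂_MAP = 11.457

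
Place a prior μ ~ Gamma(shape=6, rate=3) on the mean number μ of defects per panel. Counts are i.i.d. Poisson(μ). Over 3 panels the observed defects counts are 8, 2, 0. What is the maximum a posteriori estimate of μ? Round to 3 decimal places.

Σxᵢ = 8+2+0 = 10, with n = 3.
Posterior ∝ μ^5e^(−3μ) · μ^10e^(−3μ) = μ^15e^(−6μ), i.e. Gamma(shape=16, rate=6).
The mode of a Gamma(a, b) with a ≥ 1 (shape–rate) is (a−1)/b = 15/6 ≈ 2.500.

μ̂_MAP = 2.500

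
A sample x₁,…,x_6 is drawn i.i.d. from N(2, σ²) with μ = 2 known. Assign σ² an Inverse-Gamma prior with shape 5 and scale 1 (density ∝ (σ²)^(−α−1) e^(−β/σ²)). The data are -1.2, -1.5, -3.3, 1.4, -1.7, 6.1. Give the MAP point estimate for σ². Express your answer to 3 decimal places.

Sum of squared deviations about the known mean: SS = (-1.2−2)² + (-1.5−2)² + (-3.3−2)² + (1.4−2)² + (-1.7−2)² + (6.1−2)² = 81.44.
The Normal likelihood contributes (σ²)^(−n/2) exp(−SS/(2σ²)), so the posterior is Inverse-Gamma(α + n/2, β + SS/2) = Inverse-Gamma(8, 41.72).
The mode of Inverse-Gamma(a, b) is b/(a+1) = 41.72/9 ≈ 4.636.

σ̂²_MAP = 4.636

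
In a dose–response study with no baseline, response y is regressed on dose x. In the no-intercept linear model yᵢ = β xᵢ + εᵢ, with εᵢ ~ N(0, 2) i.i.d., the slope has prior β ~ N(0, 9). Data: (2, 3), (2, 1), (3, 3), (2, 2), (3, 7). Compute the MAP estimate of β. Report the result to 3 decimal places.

β̂_MAP = 1.390

log p(β | y) = −Σ(yᵢ − βxᵢ)²/(2·2) − β²/(2·9) + const.
Setting the derivative to zero: Σxᵢ(yᵢ − βxᵢ)/2 − β/9 = 0, so β = Σxᵢyᵢ / (Σxᵢ² + σ²/τ²).
Σxᵢyᵢ = 2·3 + 2·1 + 3·3 + 2·2 + 3·7 = 42; Σxᵢ² = 30; σ²/τ² = 2/9.
β̂_MAP = 42 / (30 + 2/9) = 42/(272/9) = 189/136 ≈ 1.390.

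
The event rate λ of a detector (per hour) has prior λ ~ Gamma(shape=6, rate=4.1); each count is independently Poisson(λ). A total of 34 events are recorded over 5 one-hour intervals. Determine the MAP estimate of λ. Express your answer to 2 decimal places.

λ̂_MAP = 4.29

Σxᵢ = 34, n = 5.
Posterior ∝ λ^5e^(−4.1λ) · λ^34e^(−5λ) = λ^39e^(−9.1λ), i.e. Gamma(shape=40, rate=9.1).
The mode of a Gamma(a, b) with a ≥ 1 (shape–rate) is (a−1)/b = 39/9.1 ≈ 4.29.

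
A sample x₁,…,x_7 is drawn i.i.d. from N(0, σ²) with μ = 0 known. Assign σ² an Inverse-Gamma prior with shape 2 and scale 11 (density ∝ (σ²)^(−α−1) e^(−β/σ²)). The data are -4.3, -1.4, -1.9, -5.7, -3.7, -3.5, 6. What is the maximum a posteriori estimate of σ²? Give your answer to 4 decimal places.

σ̂²_MAP = 10.8069

Sum of squared deviations about the known mean: SS = (-4.3−0)² + (-1.4−0)² + (-1.9−0)² + (-5.7−0)² + (-3.7−0)² + (-3.5−0)² + (6−0)² = 118.49.
The Normal likelihood contributes (σ²)^(−n/2) exp(−SS/(2σ²)), so the posterior is Inverse-Gamma(α + n/2, β + SS/2) = Inverse-Gamma(5.5, 70.245).
The mode of Inverse-Gamma(a, b) is b/(a+1) = 70.245/6.5 ≈ 10.8069.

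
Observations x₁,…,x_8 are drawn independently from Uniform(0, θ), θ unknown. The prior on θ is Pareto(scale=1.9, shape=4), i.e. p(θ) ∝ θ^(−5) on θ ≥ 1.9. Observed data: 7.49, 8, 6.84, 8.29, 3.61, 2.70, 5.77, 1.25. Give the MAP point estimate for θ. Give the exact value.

θ̂_MAP = 8.29

The Uniform(0, θ) likelihood is θ^(−n) for θ ≥ max(xᵢ), zero otherwise. Here max(xᵢ) = 8.29.
Posterior ∝ θ^(−5) · θ^(−8) = θ^(−13) on θ ≥ max(1.9, 8.29) = 8.29.
This density is strictly decreasing in θ, so the posterior mode lies at the lower boundary of the support.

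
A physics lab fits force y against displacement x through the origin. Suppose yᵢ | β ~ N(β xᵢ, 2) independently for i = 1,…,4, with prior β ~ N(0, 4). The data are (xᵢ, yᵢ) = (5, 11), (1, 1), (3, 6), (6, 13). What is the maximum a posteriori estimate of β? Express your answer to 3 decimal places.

log p(β | y) = −Σ(yᵢ − βxᵢ)²/(2·2) − β²/(2·4) + const.
Setting the derivative to zero: Σxᵢ(yᵢ − βxᵢ)/2 − β/4 = 0, so β = Σxᵢyᵢ / (Σxᵢ² + σ²/τ²).
Σxᵢyᵢ = 5·11 + 1·1 + 3·6 + 6·13 = 152; Σxᵢ² = 71; σ²/τ² = 0.5.
β̂_MAP = 152 / (71 + 0.5) = 152/71.5 ≈ 2.126.

β̂_MAP = 2.126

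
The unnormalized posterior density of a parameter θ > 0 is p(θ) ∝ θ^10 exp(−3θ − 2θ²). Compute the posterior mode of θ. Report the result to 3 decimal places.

ℓ'(θ) = 10/θ − 3 − 4θ. Setting this to zero and multiplying by θ: 4θ² + 3θ − 10 = 0.
θ = (−3 + √(3² + 4·4·10)) / (2·4) = (−3 + √169) / 8 = (−3 + 13)/8 = 5/4.
ℓ''(θ) = −10/θ² − 4 < 0, confirming a maximum.

θ̂_MAP = 1.250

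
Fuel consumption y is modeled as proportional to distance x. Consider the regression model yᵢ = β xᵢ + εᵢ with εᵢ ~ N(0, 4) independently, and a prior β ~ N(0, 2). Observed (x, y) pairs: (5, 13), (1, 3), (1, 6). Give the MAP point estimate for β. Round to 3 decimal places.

β̂_MAP = 2.552

log p(β | y) = −Σ(yᵢ − βxᵢ)²/(2·4) − β²/(2·2) + const.
Setting the derivative to zero: Σxᵢ(yᵢ − βxᵢ)/4 − β/2 = 0, so β = Σxᵢyᵢ / (Σxᵢ² + σ²/τ²).
Σxᵢyᵢ = 5·13 + 1·3 + 1·6 = 74; Σxᵢ² = 27; σ²/τ² = 2.
β̂_MAP = 74 / (27 + 2) = 74/29 ≈ 2.552.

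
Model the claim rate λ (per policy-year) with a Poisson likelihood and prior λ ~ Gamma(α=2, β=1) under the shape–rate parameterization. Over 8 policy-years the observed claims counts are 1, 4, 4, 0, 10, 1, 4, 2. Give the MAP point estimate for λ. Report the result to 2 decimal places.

λ̂_MAP = 3.00

Σxᵢ = 1+4+4+0+10+1+4+2 = 26, with n = 8.
Posterior ∝ λe^(−1λ) · λ^26e^(−8λ) = λ^27e^(−9λ), i.e. Gamma(shape=28, rate=9).
The mode of a Gamma(a, b) with a ≥ 1 (shape–rate) is (a−1)/b = 27/9 ≈ 3.00.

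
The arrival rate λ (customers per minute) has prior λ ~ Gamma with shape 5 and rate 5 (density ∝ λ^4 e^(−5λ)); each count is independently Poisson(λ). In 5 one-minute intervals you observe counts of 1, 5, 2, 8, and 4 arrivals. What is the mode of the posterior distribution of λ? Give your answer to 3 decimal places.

λ̂_MAP = 2.400

Σxᵢ = 1+5+2+8+4 = 20, with n = 5.
Posterior ∝ λ^4e^(−5λ) · λ^20e^(−5λ) = λ^24e^(−10λ), i.e. Gamma(shape=25, rate=10).
The mode of a Gamma(a, b) with a ≥ 1 (shape–rate) is (a−1)/b = 24/10 ≈ 2.400.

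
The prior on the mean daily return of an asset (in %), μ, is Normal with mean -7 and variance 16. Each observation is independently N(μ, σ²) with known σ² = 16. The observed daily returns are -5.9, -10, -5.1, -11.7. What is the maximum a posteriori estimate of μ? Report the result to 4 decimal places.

μ̂_MAP = -7.9400

n = 4; x̄ = ((-5.9) + (-10) + (-5.1) + (-11.7))/4 = -32.7/4 = -8.175.
For a Normal prior and Normal likelihood with known variance, the posterior is Normal; its mode equals its mean, the precision-weighted average.
Prior precision 1/σ₀² = 1/16 = 0.0625; data precision n/σ² = 4/16 = 0.25.
μ̂ = (0.0625·(-7) + 0.25·(-8.175)) / (0.0625 + 0.25) = (-2.48125)/0.3125 = -7.9400.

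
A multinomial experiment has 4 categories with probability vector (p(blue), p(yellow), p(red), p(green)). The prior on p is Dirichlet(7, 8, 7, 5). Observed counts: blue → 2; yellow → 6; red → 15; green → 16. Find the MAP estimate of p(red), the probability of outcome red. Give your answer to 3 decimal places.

The posterior is Dirichlet(αᵢ + nᵢ) = Dirichlet(9, 14, 22, 21).
For a Dirichlet(a₁,…,a_K) with all aᵢ > 1, the mode has j-th component (aⱼ − 1)/(Σaᵢ − K).
Here Σaᵢ = 66 and K = 4, so p(red) = (22 − 1)/(66 − 4) = 21/62 ≈ 0.339.

MAP estimate of p(red) = 0.339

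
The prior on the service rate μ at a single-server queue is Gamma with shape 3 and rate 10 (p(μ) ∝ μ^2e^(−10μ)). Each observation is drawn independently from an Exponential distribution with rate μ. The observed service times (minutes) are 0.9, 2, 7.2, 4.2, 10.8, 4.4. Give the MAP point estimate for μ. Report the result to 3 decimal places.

μ̂_MAP = 0.203

The Exponential(rate=μ) likelihood is ∝ μ^n e^(−μΣtᵢ). Here n = 6 and Σtᵢ = 0.9 + 2 + 7.2 + 4.2 + 10.8 + 4.4 = 29.5.
Posterior ∝ μ^2e^(−10μ) · μ^6e^(−29.5μ) = μ^8e^(−39.5μ), i.e. Gamma(9, 39.5).
Mode = (a−1)/b = 8/39.5 ≈ 0.203.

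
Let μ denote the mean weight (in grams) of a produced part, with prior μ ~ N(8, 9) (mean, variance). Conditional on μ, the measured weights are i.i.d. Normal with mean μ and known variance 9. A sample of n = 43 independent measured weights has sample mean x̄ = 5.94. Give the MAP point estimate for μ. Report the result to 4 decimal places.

n = 43, x̄ = 5.94.
For a Normal prior and Normal likelihood with known variance, the posterior is Normal; its mode equals its mean, the precision-weighted average.
Prior precision 1/σ₀² = 1/9; data precision n/σ² = 43/9.
μ̂ = ((1/9)·8 + (43/9)·5.94) / (1/9 + 43/9) = (13171/450)/(44/9) = 13171/2200 ≈ 5.9868.

μ̂_MAP = 5.9868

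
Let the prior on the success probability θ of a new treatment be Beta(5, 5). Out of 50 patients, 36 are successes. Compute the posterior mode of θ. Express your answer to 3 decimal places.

Prior: Beta(5, 5).
Data: 36 successes in 50 trials. The binomial likelihood contributes θ^36(1−θ)^14, so the posterior is Beta(5+36, 5+14) = Beta(41, 19).
For Beta(a, b) with a, b > 1 the mode is (a−1)/(a+b−2) = 40/58 ≈ 0.690.

θ̂_MAP = 0.690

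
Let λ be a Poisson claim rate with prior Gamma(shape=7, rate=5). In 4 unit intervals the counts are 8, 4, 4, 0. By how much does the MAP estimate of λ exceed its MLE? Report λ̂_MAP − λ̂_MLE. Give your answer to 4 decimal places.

Σxᵢ = 16. Posterior is Gamma(23, 9); MAP = (23−1)/9 = 22/9 ≈ 2.44444.
MLE = x̄ = 16/4 ≈ 4.00000.
Difference = 22/9 − 16/4 = -14/9 ≈ -1.5556.

MAP − MLE = -1.5556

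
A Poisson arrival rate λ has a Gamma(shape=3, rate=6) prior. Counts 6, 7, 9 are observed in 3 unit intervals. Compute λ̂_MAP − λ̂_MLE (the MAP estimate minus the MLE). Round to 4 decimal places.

MAP − MLE = -4.6667

Σxᵢ = 22. Posterior is Gamma(25, 9); MAP = (25−1)/9 = 24/9 ≈ 2.66667.
MLE = x̄ = 22/3 ≈ 7.33333.
Difference = 24/9 − 22/3 = -14/3 ≈ -4.6667.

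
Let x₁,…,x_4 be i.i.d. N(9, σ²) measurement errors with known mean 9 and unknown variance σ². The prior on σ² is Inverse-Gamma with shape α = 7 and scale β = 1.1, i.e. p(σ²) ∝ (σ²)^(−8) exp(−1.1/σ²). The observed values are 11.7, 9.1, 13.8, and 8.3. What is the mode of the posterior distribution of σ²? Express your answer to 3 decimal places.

σ̂²_MAP = 1.652

Sum of squared deviations about the known mean: SS = (11.7−9)² + (9.1−9)² + (13.8−9)² + (8.3−9)² = 30.83.
The Normal likelihood contributes (σ²)^(−n/2) exp(−SS/(2σ²)), so the posterior is Inverse-Gamma(α + n/2, β + SS/2) = Inverse-Gamma(9, 16.515).
The mode of Inverse-Gamma(a, b) is b/(a+1) = 16.515/10 ≈ 1.652.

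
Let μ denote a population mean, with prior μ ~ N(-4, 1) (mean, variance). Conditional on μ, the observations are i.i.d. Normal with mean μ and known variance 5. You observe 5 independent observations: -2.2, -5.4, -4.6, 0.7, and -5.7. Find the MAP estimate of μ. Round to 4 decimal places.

μ̂_MAP = -3.7200

n = 5; x̄ = ((-2.2) + (-5.4) + (-4.6) + 0.7 + (-5.7))/5 = -17.2/5 = -3.44.
For a Normal prior and Normal likelihood with known variance, the posterior is Normal; its mode equals its mean, the precision-weighted average.
Prior precision 1/σ₀² = 1/1 = 1; data precision n/σ² = 5/5 = 1.
μ̂ = (1·(-4) + 1·(-3.44)) / (1 + 1) = (-7.44)/2 = -3.7200.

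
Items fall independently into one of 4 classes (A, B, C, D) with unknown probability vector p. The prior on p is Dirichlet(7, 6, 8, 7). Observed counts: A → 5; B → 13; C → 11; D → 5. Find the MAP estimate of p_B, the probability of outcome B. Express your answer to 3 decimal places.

The posterior is Dirichlet(αᵢ + nᵢ) = Dirichlet(12, 19, 19, 12).
For a Dirichlet(a₁,…,a_K) with all aᵢ > 1, the mode has j-th component (aⱼ − 1)/(Σaᵢ − K).
Here Σaᵢ = 62 and K = 4, so p_B = (19 − 1)/(62 − 4) = 18/58 ≈ 0.310.

MAP estimate of p_B = 0.310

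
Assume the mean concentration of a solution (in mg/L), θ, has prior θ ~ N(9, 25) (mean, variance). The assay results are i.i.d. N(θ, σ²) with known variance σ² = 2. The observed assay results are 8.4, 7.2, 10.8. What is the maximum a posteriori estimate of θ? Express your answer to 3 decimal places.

n = 3; x̄ = (8.4 + 7.2 + 10.8)/3 = 26.4/3 = 8.8.
For a Normal prior and Normal likelihood with known variance, the posterior is Normal; its mode equals its mean, the precision-weighted average.
Prior precision 1/σ₀² = 1/25 = 0.04; data precision n/σ² = 3/2 = 1.5.
θ̂ = (0.04·9 + 1.5·8.8) / (0.04 + 1.5) = 13.56/1.54 = 678/77 ≈ 8.805.

θ̂_MAP = 8.805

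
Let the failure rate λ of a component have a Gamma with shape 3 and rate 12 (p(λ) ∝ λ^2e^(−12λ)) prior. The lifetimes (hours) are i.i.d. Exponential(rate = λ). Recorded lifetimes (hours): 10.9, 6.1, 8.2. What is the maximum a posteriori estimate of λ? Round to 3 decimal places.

The Exponential(rate=λ) likelihood is ∝ λ^n e^(−λΣtᵢ). Here n = 3 and Σtᵢ = 10.9 + 6.1 + 8.2 = 25.2.
Posterior ∝ λ^2e^(−12λ) · λ^3e^(−25.2λ) = λ^5e^(−37.2λ), i.e. Gamma(6, 37.2).
Mode = (a−1)/b = 5/37.2 ≈ 0.134.

λ̂_MAP = 0.134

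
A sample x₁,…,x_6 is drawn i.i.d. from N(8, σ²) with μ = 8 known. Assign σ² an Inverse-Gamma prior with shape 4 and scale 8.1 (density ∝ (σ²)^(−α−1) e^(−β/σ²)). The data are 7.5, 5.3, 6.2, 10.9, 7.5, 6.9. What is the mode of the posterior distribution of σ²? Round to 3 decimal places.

σ̂²_MAP = 2.303

Sum of squared deviations about the known mean: SS = (7.5−8)² + (5.3−8)² + (6.2−8)² + (10.9−8)² + (7.5−8)² + (6.9−8)² = 20.65.
The Normal likelihood contributes (σ²)^(−n/2) exp(−SS/(2σ²)), so the posterior is Inverse-Gamma(α + n/2, β + SS/2) = Inverse-Gamma(7, 18.425).
The mode of Inverse-Gamma(a, b) is b/(a+1) = 18.425/8 ≈ 2.303.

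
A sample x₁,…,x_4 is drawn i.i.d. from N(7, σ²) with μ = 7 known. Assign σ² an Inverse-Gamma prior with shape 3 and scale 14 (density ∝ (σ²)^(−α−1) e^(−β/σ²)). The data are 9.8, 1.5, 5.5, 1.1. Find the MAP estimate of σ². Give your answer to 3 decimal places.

σ̂²_MAP = 8.596

Sum of squared deviations about the known mean: SS = (9.8−7)² + (1.5−7)² + (5.5−7)² + (1.1−7)² = 75.15.
The Normal likelihood contributes (σ²)^(−n/2) exp(−SS/(2σ²)), so the posterior is Inverse-Gamma(α + n/2, β + SS/2) = Inverse-Gamma(5, 51.575).
The mode of Inverse-Gamma(a, b) is b/(a+1) = 51.575/6 ≈ 8.596.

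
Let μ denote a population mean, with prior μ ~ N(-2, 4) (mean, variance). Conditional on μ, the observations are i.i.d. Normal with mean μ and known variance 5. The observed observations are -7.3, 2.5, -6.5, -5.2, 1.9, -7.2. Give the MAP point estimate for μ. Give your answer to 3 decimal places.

n = 6; x̄ = ((-7.3) + 2.5 + (-6.5) + (-5.2) + 1.9 + (-7.2))/6 = -21.8/6 = -109/30 ≈ -3.6333.
For a Normal prior and Normal likelihood with known variance, the posterior is Normal; its mode equals its mean, the precision-weighted average.
Prior precision 1/σ₀² = 1/4 = 0.25; data precision n/σ² = 6/5 = 1.2.
μ̂ = (0.25·(-2) + 1.2·(-109/30)) / (0.25 + 1.2) = (-4.86)/1.45 = -486/145 ≈ -3.352.

μ̂_MAP = -3.352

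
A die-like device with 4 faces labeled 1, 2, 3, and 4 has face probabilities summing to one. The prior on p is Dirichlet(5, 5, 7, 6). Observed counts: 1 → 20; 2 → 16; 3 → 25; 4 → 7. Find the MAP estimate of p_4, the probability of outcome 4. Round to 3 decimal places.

The posterior is Dirichlet(αᵢ + nᵢ) = Dirichlet(25, 21, 32, 13).
For a Dirichlet(a₁,…,a_K) with all aᵢ > 1, the mode has j-th component (aⱼ − 1)/(Σaᵢ − K).
Here Σaᵢ = 91 and K = 4, so p_4 = (13 − 1)/(91 − 4) = 12/87 ≈ 0.138.

MAP estimate: 0.138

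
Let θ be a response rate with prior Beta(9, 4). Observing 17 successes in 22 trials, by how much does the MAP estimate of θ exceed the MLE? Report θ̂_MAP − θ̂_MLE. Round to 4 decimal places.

Posterior is Beta(26, 9); MAP = (26−1)/(35−2) = 25/33 ≈ 0.75758.
MLE ignores the prior: θ̂_MLE = k/n = 17/22 ≈ 0.77273.
Difference = 25/33 − 17/22 = -1/66 ≈ -0.0152.

MAP − MLE = -0.0152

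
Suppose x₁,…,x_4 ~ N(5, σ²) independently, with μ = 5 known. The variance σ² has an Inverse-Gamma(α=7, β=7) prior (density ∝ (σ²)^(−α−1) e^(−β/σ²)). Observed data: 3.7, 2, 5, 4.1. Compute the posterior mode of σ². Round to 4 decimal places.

σ̂²_MAP = 1.2750

Sum of squared deviations about the known mean: SS = (3.7−5)² + (2−5)² + (5−5)² + (4.1−5)² = 11.5.
The Normal likelihood contributes (σ²)^(−n/2) exp(−SS/(2σ²)), so the posterior is Inverse-Gamma(α + n/2, β + SS/2) = Inverse-Gamma(9, 12.75).
The mode of Inverse-Gamma(a, b) is b/(a+1) = 12.75/10 ≈ 1.2750.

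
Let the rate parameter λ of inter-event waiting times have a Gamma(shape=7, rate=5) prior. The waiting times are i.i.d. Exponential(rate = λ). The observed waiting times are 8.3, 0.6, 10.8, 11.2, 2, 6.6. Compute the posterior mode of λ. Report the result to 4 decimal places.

λ̂_MAP = 0.2697

The Exponential(rate=λ) likelihood is ∝ λ^n e^(−λΣtᵢ). Here n = 6 and Σtᵢ = 8.3 + 0.6 + 10.8 + 11.2 + 2 + 6.6 = 39.5.
Posterior ∝ λ^6e^(−5λ) · λ^6e^(−39.5λ) = λ^12e^(−44.5λ), i.e. Gamma(13, 44.5).
Mode = (a−1)/b = 12/44.5 ≈ 0.2697.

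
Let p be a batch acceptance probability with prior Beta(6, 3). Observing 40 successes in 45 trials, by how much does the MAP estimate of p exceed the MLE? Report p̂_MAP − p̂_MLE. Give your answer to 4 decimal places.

Posterior is Beta(46, 8); MAP = (46−1)/(54−2) = 45/52 ≈ 0.86538.
MLE ignores the prior: p̂_MLE = k/n = 40/45 ≈ 0.88889.
Difference = 45/52 − 40/45 = -11/468 ≈ -0.0235.

MAP − MLE = -0.0235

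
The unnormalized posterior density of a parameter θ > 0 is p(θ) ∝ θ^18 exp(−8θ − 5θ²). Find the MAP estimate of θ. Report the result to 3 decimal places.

ℓ'(θ) = 18/θ − 8 − 10θ. Setting this to zero and multiplying by θ: 10θ² + 8θ − 18 = 0.
θ = (−8 + √(8² + 4·10·18)) / (2·10) = (−8 + √784) / 20 = (−8 + 28)/20 = 1.
ℓ''(θ) = −18/θ² − 10 < 0, confirming a maximum.

θ̂_MAP = 1.000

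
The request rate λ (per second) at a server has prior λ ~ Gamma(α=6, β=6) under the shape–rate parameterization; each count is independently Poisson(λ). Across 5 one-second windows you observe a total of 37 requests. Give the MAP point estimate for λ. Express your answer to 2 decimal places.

Σxᵢ = 37, n = 5.
Posterior ∝ λ^5e^(−6λ) · λ^37e^(−5λ) = λ^42e^(−11λ), i.e. Gamma(shape=43, rate=11).
The mode of a Gamma(a, b) with a ≥ 1 (shape–rate) is (a−1)/b = 42/11 ≈ 3.82.

λ̂_MAP = 3.82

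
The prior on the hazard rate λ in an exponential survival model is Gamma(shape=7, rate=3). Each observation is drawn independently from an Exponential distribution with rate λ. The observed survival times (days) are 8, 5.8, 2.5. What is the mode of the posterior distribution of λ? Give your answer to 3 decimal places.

λ̂_MAP = 0.466

The Exponential(rate=λ) likelihood is ∝ λ^n e^(−λΣtᵢ). Here n = 3 and Σtᵢ = 8 + 5.8 + 2.5 = 16.3.
Posterior ∝ λ^6e^(−3λ) · λ^3e^(−16.3λ) = λ^9e^(−19.3λ), i.e. Gamma(10, 19.3).
Mode = (a−1)/b = 9/19.3 ≈ 0.466.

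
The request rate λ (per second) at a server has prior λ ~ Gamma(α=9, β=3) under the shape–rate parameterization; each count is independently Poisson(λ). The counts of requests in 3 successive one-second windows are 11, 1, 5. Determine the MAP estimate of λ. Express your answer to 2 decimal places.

Σxᵢ = 11+1+5 = 17, with n = 3.
Posterior ∝ λ^8e^(−3λ) · λ^17e^(−3λ) = λ^25e^(−6λ), i.e. Gamma(shape=26, rate=6).
The mode of a Gamma(a, b) with a ≥ 1 (shape–rate) is (a−1)/b = 25/6 ≈ 4.17.

λ̂_MAP = 4.17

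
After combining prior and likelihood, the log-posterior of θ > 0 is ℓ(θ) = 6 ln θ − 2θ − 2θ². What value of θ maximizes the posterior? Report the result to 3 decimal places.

θ̂_MAP = 1.000

ℓ'(θ) = 6/θ − 2 − 4θ. Setting this to zero and multiplying by θ: 4θ² + 2θ − 6 = 0.
θ = (−2 + √(2² + 4·4·6)) / (2·4) = (−2 + √100) / 8 = (−2 + 10)/8 = 1.
ℓ''(θ) = −6/θ² − 4 < 0, confirming a maximum.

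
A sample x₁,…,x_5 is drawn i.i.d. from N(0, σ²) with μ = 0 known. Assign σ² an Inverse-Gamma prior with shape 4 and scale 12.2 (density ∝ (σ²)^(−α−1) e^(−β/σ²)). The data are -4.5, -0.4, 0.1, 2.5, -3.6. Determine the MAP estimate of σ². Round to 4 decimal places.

Sum of squared deviations about the known mean: SS = (-4.5−0)² + (-0.4−0)² + (0.1−0)² + (2.5−0)² + (-3.6−0)² = 39.63.
The Normal likelihood contributes (σ²)^(−n/2) exp(−SS/(2σ²)), so the posterior is Inverse-Gamma(α + n/2, β + SS/2) = Inverse-Gamma(6.5, 32.015).
The mode of Inverse-Gamma(a, b) is b/(a+1) = 32.015/7.5 ≈ 4.2687.

σ̂²_MAP = 4.2687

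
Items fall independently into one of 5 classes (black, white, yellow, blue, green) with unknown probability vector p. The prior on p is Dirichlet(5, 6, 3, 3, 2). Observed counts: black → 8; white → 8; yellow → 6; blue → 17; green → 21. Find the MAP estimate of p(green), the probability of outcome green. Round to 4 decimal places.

The posterior is Dirichlet(αᵢ + nᵢ) = Dirichlet(13, 14, 9, 20, 23).
For a Dirichlet(a₁,…,a_K) with all aᵢ > 1, the mode has j-th component (aⱼ − 1)/(Σaᵢ − K).
Here Σaᵢ = 79 and K = 5, so p(green) = (23 − 1)/(79 − 5) = 22/74 ≈ 0.2973.

MAP estimate of p(green) = 0.2973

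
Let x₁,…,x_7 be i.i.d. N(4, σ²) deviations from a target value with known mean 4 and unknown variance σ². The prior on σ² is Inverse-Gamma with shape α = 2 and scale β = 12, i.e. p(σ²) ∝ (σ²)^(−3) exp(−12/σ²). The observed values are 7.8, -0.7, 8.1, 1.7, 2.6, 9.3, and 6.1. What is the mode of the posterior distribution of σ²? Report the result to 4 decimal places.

Sum of squared deviations about the known mean: SS = (7.8−4)² + (-0.7−4)² + (8.1−4)² + (1.7−4)² + (2.6−4)² + (9.3−4)² + (6.1−4)² = 93.09.
The Normal likelihood contributes (σ²)^(−n/2) exp(−SS/(2σ²)), so the posterior is Inverse-Gamma(α + n/2, β + SS/2) = Inverse-Gamma(5.5, 58.545).
The mode of Inverse-Gamma(a, b) is b/(a+1) = 58.545/6.5 ≈ 9.0069.

σ̂²_MAP = 9.0069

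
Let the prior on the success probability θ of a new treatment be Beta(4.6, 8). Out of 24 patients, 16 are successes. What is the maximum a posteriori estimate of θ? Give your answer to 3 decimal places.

θ̂_MAP = 0.566

Prior: Beta(4.6, 8).
Data: 16 successes in 24 trials. The binomial likelihood contributes θ^16(1−θ)^8, so the posterior is Beta(4.6+16, 8+8) = Beta(20.6, 16).
For Beta(a, b) with a, b > 1 the mode is (a−1)/(a+b−2) = 19.6/34.6 ≈ 0.566.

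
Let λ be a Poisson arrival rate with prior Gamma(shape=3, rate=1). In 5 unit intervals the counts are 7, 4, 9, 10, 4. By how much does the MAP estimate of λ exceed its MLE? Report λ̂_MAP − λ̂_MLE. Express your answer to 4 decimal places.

Σxᵢ = 34. Posterior is Gamma(37, 6); MAP = (37−1)/6 = 36/6 ≈ 6.00000.
MLE = x̄ = 34/5 ≈ 6.80000.
Difference = 36/6 − 34/5 = -4/5 ≈ -0.8000.

MAP − MLE = -0.8000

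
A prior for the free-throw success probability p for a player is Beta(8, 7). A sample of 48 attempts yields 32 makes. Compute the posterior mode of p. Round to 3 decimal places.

Prior: Beta(8, 7).
Data: 32 successes in 48 trials. The binomial likelihood contributes p^32(1−p)^16, so the posterior is Beta(8+32, 7+16) = Beta(40, 23).
For Beta(a, b) with a, b > 1 the mode is (a−1)/(a+b−2) = 39/61 ≈ 0.639.

p̂_MAP = 0.639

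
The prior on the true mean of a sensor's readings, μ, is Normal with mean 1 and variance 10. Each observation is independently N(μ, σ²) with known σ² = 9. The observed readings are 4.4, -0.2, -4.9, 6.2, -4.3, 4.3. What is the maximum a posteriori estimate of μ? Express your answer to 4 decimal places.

n = 6; x̄ = (4.4 + (-0.2) + (-4.9) + 6.2 + (-4.3) + 4.3)/6 = 5.5/6 = 11/12 ≈ 0.9167.
For a Normal prior and Normal likelihood with known variance, the posterior is Normal; its mode equals its mean, the precision-weighted average.
Prior precision 1/σ₀² = 1/10 = 0.1; data precision n/σ² = 6/9 = 2/3.
μ̂ = (0.1·1 + (2/3)·(11/12)) / (0.1 + 2/3) = (32/45)/(23/30) = 64/69 ≈ 0.9275.

μ̂_MAP = 0.9275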